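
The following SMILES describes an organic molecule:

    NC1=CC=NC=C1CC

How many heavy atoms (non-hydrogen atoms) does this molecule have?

Every atom symbol written in the SMILES (organic subset) is one heavy atom; implicit H are not written.
Heavy atoms by element → C:7, N:2.
Total: 9.

9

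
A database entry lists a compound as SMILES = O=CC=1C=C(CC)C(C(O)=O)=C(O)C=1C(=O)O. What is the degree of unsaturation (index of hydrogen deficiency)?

7

Degree of unsaturation = (number of rings) + (number of π bonds).
Ring closures in the SMILES: 1.
π bonds: 6 double bonds (each 1 DoU) → 6 DoU from unsaturation.
Total DoU = 1 + 6 = 7.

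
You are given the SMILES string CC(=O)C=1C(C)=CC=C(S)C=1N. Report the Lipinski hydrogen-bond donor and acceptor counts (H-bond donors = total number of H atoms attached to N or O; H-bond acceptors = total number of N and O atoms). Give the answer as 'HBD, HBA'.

Donors: find every N or O and count the H atoms it carries.
  atom 3 (O): bond orders sum to 2 → 0 H
  atom 12 (N): bond orders sum to 1 → 2 H
Lipinski HBD = 2.
Acceptors: N atoms = 1, O atoms = 1 → HBA = 2.

2, 2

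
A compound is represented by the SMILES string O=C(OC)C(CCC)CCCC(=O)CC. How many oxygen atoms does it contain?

3

Scan the SMILES for O atoms (remember two-letter symbols like Cl and Br are single atoms).
Oxygen count: 3.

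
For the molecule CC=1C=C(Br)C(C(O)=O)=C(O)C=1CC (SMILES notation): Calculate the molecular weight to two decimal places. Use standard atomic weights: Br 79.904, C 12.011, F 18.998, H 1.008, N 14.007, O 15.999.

First, the molecular formula is C10H11BrO3 (counting implicit H from valence).
  Br: 1 × 79.904 = 79.904
  C: 10 × 12.011 = 120.110
  H: 11 × 1.008 = 11.088
  O: 3 × 15.999 = 47.997
Sum: 1×79.904 + 10×12.011 + 11×1.008 + 3×15.999 = 259.099 → 259.10 g/mol.

259.10 g/mol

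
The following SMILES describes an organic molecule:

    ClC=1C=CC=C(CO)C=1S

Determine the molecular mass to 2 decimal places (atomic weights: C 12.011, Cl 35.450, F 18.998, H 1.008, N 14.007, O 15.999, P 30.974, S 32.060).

174.64 g/mol

First, the molecular formula is C7H7ClOS (counting implicit H from valence).
  C: 7 × 12.011 = 84.077
  Cl: 1 × 35.450 = 35.450
  H: 7 × 1.008 = 7.056
  O: 1 × 15.999 = 15.999
  S: 1 × 32.060 = 32.060
Sum: 7×12.011 + 1×35.450 + 7×1.008 + 1×15.999 + 1×32.060 = 174.642 → 174.64 g/mol.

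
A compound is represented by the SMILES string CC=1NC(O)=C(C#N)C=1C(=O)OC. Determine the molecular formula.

Walk through each heavy atom and fill implicit hydrogens from standard valence (C 4, N 3, O 2, S 2, halogen 1):
  atom 1: C, bond orders sum to 1 (valence 4) → 3 H
  atom 2: C, bond orders sum to 4 (valence 4) → 0 H
  atom 3: N, bond orders sum to 2 (valence 3) → 1 H
  atom 4: C, bond orders sum to 4 (valence 4) → 0 H
  atom 5: O, bond orders sum to 1 (valence 2) → 1 H
  atom 6: C, bond orders sum to 4 (valence 4) → 0 H
  atom 7: C, bond orders sum to 4 (valence 4) → 0 H
  atom 8: N, bond orders sum to 3 (valence 3) → 0 H
  atom 9: C, bond orders sum to 4 (valence 4) → 0 H
  atom 10: C, bond orders sum to 4 (valence 4) → 0 H
  atom 11: O, bond orders sum to 2 (valence 2) → 0 H
  atom 12: O, bond orders sum to 2 (valence 2) → 0 H
  atom 13: C, bond orders sum to 1 (valence 4) → 3 H
Totals → C:8, H:8, N:2, O:3.
In Hill order: C8H8N2O3.

C8H8N2O3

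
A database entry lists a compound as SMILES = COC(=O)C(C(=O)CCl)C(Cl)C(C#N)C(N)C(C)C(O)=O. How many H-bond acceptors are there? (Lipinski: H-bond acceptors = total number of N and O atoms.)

N atoms: 2; O atoms: 5.
Lipinski HBA = 2 + 5 = 7.

7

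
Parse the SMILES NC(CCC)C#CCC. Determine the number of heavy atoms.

9

Every atom symbol written in the SMILES (organic subset) is one heavy atom; implicit H are not written.
Heavy atoms by element → C:8, N:1.
Total: 9.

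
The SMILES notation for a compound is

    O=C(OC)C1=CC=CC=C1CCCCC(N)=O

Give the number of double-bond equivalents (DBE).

6

Degree of unsaturation = (number of rings) + (number of π bonds).
Ring closures in the SMILES: 1.
π bonds: 5 double bonds (each 1 DoU) → 5 DoU from unsaturation.
Total DoU = 1 + 5 = 6.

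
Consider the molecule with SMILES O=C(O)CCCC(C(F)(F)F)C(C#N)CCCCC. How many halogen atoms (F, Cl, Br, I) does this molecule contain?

3

Halogen atoms appear at heavy-atom positions 9, 10, 11 (3×F).
Other groups present: 1 carboxylic acid, 1 nitrile.
Halogen count: 3.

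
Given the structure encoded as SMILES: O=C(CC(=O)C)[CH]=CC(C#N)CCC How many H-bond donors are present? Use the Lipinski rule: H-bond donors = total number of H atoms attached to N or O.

0

Donors: find every N or O and count the H atoms it carries.
  atom 1 (O): bond orders sum to 2 → 0 H
  atom 5 (O): bond orders sum to 2 → 0 H
  atom 11 (N): bond orders sum to 3 → 0 H
Lipinski HBD = 0.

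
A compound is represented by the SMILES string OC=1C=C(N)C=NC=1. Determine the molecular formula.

Walk through each heavy atom and fill implicit hydrogens from standard valence (C 4, N 3, O 2, S 2, halogen 1):
  atom 1: O, bond orders sum to 1 (valence 2) → 1 H
  atom 2: C, bond orders sum to 4 (valence 4) → 0 H
  atom 3: C, bond orders sum to 3 (valence 4) → 1 H
  atom 4: C, bond orders sum to 4 (valence 4) → 0 H
  atom 5: N, bond orders sum to 1 (valence 3) → 2 H
  atom 6: C, bond orders sum to 3 (valence 4) → 1 H
  atom 7: N, bond orders sum to 3 (valence 3) → 0 H
  atom 8: C, bond orders sum to 3 (valence 4) → 1 H
Totals → C:5, H:6, N:2, O:1.
In Hill order: C5H6N2O.

C5H6N2O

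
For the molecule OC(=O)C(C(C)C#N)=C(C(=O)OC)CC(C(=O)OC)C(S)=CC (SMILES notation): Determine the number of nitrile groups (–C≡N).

1

The nitrile motif appears at heavy-atom position 7 in the SMILES.
Other groups present: 2 alkene, 1 carboxylic acid, 2 ester, 1 thiol.
Nitrile count: 1.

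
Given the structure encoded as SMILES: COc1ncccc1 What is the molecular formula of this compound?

C6H7NO

Walk through each heavy atom and fill implicit hydrogens from standard valence (C 4, N 3, O 2, S 2, halogen 1); for lowercase aromatic atoms, an aromatic c carries 1 H when it has two neighbours and 0 H with three, and aromatic n carries 0 H:
  atom 1: C, bond orders sum to 1 (valence 4) → 3 H
  atom 2: O, bond orders sum to 2 (valence 2) → 0 H
  atom 3: aromatic c, 3 neighbours → 0 H
  atom 4: aromatic n, 2 neighbours → 0 H
  atom 5: aromatic c, 2 neighbours → 1 H
  atom 6: aromatic c, 2 neighbours → 1 H
  atom 7: aromatic c, 2 neighbours → 1 H
  atom 8: aromatic c, 2 neighbours → 1 H
Totals → C:6, H:7, N:1, O:1.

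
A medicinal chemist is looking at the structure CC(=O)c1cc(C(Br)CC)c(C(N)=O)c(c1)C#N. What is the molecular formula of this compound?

C13H13BrN2O2

Walk through each heavy atom and fill implicit hydrogens from standard valence (C 4, N 3, O 2, S 2, halogen 1); for lowercase aromatic atoms, an aromatic c carries 1 H when it has two neighbours and 0 H with three, and aromatic n carries 0 H:
  atom 1: C, bond orders sum to 1 (valence 4) → 3 H
  atom 2: C, bond orders sum to 4 (valence 4) → 0 H
  atom 3: O, bond orders sum to 2 (valence 2) → 0 H
  atom 4: aromatic c, 3 neighbours → 0 H
  atom 5: aromatic c, 2 neighbours → 1 H
  atom 6: aromatic c, 3 neighbours → 0 H
  atom 7: C, bond orders sum to 3 (valence 4) → 1 H
  atom 8: Br (halogen, monovalent) → 0 H
  atom 9: C, bond orders sum to 2 (valence 4) → 2 H
  atom 10: C, bond orders sum to 1 (valence 4) → 3 H
  atom 11: aromatic c, 3 neighbours → 0 H
  atom 12: C, bond orders sum to 4 (valence 4) → 0 H
  atom 13: N, bond orders sum to 1 (valence 3) → 2 H
  atom 14: O, bond orders sum to 2 (valence 2) → 0 H
  atom 15: aromatic c, 3 neighbours → 0 H
  atom 16: aromatic c, 2 neighbours → 1 H
  atom 17: C, bond orders sum to 4 (valence 4) → 0 H
  atom 18: N, bond orders sum to 3 (valence 3) → 0 H
Totals → C:13, H:13, Br:1, N:2, O:2.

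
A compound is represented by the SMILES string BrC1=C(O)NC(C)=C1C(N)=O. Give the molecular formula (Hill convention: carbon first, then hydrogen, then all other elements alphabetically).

C6H7BrN2O2

Walk through each heavy atom and fill implicit hydrogens from standard valence (C 4, N 3, O 2, S 2, halogen 1):
  atom 1: Br (halogen, monovalent) → 0 H
  atom 2: C, bond orders sum to 4 (valence 4) → 0 H
  atom 3: C, bond orders sum to 4 (valence 4) → 0 H
  atom 4: O, bond orders sum to 1 (valence 2) → 1 H
  atom 5: N, bond orders sum to 2 (valence 3) → 1 H
  atom 6: C, bond orders sum to 4 (valence 4) → 0 H
  atom 7: C, bond orders sum to 1 (valence 4) → 3 H
  atom 8: C, bond orders sum to 4 (valence 4) → 0 H
  atom 9: C, bond orders sum to 4 (valence 4) → 0 H
  atom 10: N, bond orders sum to 1 (valence 3) → 2 H
  atom 11: O, bond orders sum to 2 (valence 2) → 0 H
Totals → C:6, H:7, Br:1, N:2, O:2.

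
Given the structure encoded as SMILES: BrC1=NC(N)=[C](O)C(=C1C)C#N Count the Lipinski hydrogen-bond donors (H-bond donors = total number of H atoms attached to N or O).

Donors: find every N or O and count the H atoms it carries.
  atom 3 (N): bond orders sum to 3 → 0 H
  atom 5 (N): bond orders sum to 1 → 2 H
  atom 7 (O): bond orders sum to 1 → 1 H
  atom 12 (N): bond orders sum to 3 → 0 H
Lipinski HBD = 3.

3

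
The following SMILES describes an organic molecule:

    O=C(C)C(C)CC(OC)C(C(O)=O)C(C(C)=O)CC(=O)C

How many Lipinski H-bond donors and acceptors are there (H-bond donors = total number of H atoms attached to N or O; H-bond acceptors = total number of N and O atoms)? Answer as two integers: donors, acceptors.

1, 6

Donors: find every N or O and count the H atoms it carries.
  atom 1 (O): bond orders sum to 2 → 0 H
  atom 8 (O): bond orders sum to 2 → 0 H
  atom 12 (O): bond orders sum to 1 → 1 H
  atom 13 (O): bond orders sum to 2 → 0 H
  atom 17 (O): bond orders sum to 2 → 0 H
  atom 20 (O): bond orders sum to 2 → 0 H
Lipinski HBD = 1.
Acceptors: N atoms = 0, O atoms = 6 → HBA = 6.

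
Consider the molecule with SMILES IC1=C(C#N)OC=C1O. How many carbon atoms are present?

Count every carbon token in the SMILES (each C, including those in ring-closure positions and inside branches).
Carbon count: 5.

5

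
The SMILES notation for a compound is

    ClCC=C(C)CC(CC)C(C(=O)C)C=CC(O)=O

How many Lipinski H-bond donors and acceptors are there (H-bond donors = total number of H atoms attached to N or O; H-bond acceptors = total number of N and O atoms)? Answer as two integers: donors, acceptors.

Donors: find every N or O and count the H atoms it carries.
  atom 12 (O): bond orders sum to 2 → 0 H
  atom 17 (O): bond orders sum to 1 → 1 H
  atom 18 (O): bond orders sum to 2 → 0 H
Lipinski HBD = 1.
Acceptors: N atoms = 0, O atoms = 3 → HBA = 3.

1, 3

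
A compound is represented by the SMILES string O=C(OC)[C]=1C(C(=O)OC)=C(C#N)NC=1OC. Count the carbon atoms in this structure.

10

Count every carbon token in the SMILES (each C, including those in ring-closure positions and inside branches).
Carbon count: 10.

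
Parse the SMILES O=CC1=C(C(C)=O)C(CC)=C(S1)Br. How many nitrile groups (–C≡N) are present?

0

Scan the SMILES for the nitrile motif — none present.
Groups that are present: 1 aldehyde, 1 ketone.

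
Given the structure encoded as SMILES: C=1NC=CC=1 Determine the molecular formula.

Walk through each heavy atom and fill implicit hydrogens from standard valence (C 4, N 3, O 2, S 2, halogen 1):
  atom 1: C, bond orders sum to 3 (valence 4) → 1 H
  atom 2: N, bond orders sum to 2 (valence 3) → 1 H
  atom 3: C, bond orders sum to 3 (valence 4) → 1 H
  atom 4: C, bond orders sum to 3 (valence 4) → 1 H
  atom 5: C, bond orders sum to 3 (valence 4) → 1 H
Totals → C:4, H:5, N:1.

C4H5N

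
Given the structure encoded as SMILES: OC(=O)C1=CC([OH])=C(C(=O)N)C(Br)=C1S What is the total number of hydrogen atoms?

6

Walk through each heavy atom and fill implicit hydrogens from standard valence (C 4, N 3, O 2, S 2, halogen 1):
  atom 1: O, bond orders sum to 1 (valence 2) → 1 H
  atom 2: C, bond orders sum to 4 (valence 4) → 0 H
  atom 3: O, bond orders sum to 2 (valence 2) → 0 H
  atom 4: C, bond orders sum to 4 (valence 4) → 0 H
  atom 5: C, bond orders sum to 3 (valence 4) → 1 H
  atom 6: C, bond orders sum to 4 (valence 4) → 0 H
  atom 7: O with explicit H count 1
  atom 8: C, bond orders sum to 4 (valence 4) → 0 H
  atom 9: C, bond orders sum to 4 (valence 4) → 0 H
  atom 10: O, bond orders sum to 2 (valence 2) → 0 H
  atom 11: N, bond orders sum to 1 (valence 3) → 2 H
  atom 12: C, bond orders sum to 4 (valence 4) → 0 H
  atom 13: Br (halogen, monovalent) → 0 H
  atom 14: C, bond orders sum to 4 (valence 4) → 0 H
  atom 15: S, bond orders sum to 1 (valence 2) → 1 H
Total hydrogens: 6.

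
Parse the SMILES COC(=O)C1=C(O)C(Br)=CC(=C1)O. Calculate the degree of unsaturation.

5

Molecular formula: C8H7BrO4.
DoU = (2C + 2 + N − H − X) / 2, where X is the halogen count and O/S are ignored.
    = (2·8 + 2 + 0 − 7 − 1) / 2 = 10 / 2 = 5.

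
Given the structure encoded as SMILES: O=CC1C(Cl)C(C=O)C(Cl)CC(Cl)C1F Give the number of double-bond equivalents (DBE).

Degree of unsaturation = (number of rings) + (number of π bonds).
Ring closures in the SMILES: 1.
π bonds: 2 double bonds (each 1 DoU) → 2 DoU from unsaturation.
Total DoU = 1 + 2 = 3.

3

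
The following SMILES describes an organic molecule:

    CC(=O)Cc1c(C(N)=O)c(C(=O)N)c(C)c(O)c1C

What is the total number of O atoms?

Scan the SMILES for O atoms (remember two-letter symbols like Cl and Br are single atoms).
Oxygen count: 4.

4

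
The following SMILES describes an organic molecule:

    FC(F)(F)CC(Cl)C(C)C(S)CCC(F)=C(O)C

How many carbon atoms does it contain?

11

Count every carbon token in the SMILES (each C, including those in ring-closure positions and inside branches).
Carbon count: 11.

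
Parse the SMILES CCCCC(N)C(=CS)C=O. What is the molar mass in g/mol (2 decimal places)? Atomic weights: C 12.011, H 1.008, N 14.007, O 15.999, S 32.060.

173.27 g/mol

First, the molecular formula is C8H15NOS (counting implicit H from valence).
  C: 8 × 12.011 = 96.088
  H: 15 × 1.008 = 15.120
  N: 1 × 14.007 = 14.007
  O: 1 × 15.999 = 15.999
  S: 1 × 32.060 = 32.060
Sum: 8×12.011 + 15×1.008 + 1×14.007 + 1×15.999 + 1×32.060 = 173.274 → 173.27 g/mol.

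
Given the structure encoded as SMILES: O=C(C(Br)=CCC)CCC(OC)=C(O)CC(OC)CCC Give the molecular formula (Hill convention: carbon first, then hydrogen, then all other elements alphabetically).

C16H27BrO4

Walk through each heavy atom and fill implicit hydrogens from standard valence (C 4, N 3, O 2, S 2, halogen 1):
  atom 1: O, bond orders sum to 2 (valence 2) → 0 H
  atom 2: C, bond orders sum to 4 (valence 4) → 0 H
  atom 3: C, bond orders sum to 4 (valence 4) → 0 H
  atom 4: Br (halogen, monovalent) → 0 H
  atom 5: C, bond orders sum to 3 (valence 4) → 1 H
  atom 6: C, bond orders sum to 2 (valence 4) → 2 H
  atom 7: C, bond orders sum to 1 (valence 4) → 3 H
  atom 8: C, bond orders sum to 2 (valence 4) → 2 H
  atom 9: C, bond orders sum to 2 (valence 4) → 2 H
  atom 10: C, bond orders sum to 4 (valence 4) → 0 H
  atom 11: O, bond orders sum to 2 (valence 2) → 0 H
  atom 12: C, bond orders sum to 1 (valence 4) → 3 H
  atom 13: C, bond orders sum to 4 (valence 4) → 0 H
  atom 14: O, bond orders sum to 1 (valence 2) → 1 H
  atom 15: C, bond orders sum to 2 (valence 4) → 2 H
  atom 16: C, bond orders sum to 3 (valence 4) → 1 H
  atom 17: O, bond orders sum to 2 (valence 2) → 0 H
  atom 18: C, bond orders sum to 1 (valence 4) → 3 H
  atom 19: C, bond orders sum to 2 (valence 4) → 2 H
  atom 20: C, bond orders sum to 2 (valence 4) → 2 H
  atom 21: C, bond orders sum to 1 (valence 4) → 3 H
Totals → C:16, H:27, Br:1, O:4.
In Hill order: C16H27BrO4.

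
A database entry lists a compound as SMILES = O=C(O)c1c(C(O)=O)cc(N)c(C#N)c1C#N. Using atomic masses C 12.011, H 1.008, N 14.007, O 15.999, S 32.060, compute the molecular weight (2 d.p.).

First, the molecular formula is C10H5N3O4 (counting implicit H from valence).
  C: 10 × 12.011 = 120.110
  H: 5 × 1.008 = 5.040
  N: 3 × 14.007 = 42.021
  O: 4 × 15.999 = 63.996
Sum: 10×12.011 + 5×1.008 + 3×14.007 + 4×15.999 = 231.167 → 231.17 g/mol.

231.17 g/mol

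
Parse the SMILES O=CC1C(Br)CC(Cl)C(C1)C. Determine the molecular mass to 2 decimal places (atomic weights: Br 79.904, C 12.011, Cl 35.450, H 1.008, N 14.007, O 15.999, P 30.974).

First, the molecular formula is C8H12BrClO (counting implicit H from valence).
  Br: 1 × 79.904 = 79.904
  C: 8 × 12.011 = 96.088
  Cl: 1 × 35.450 = 35.450
  H: 12 × 1.008 = 12.096
  O: 1 × 15.999 = 15.999
Sum: 1×79.904 + 8×12.011 + 1×35.450 + 12×1.008 + 1×15.999 = 239.537 → 239.54 g/mol.

239.54 g/mol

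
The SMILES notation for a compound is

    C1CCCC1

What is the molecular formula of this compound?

C5H10

Walk through each heavy atom and fill implicit hydrogens from standard valence (C 4, N 3, O 2, S 2, halogen 1):
  atom 1: C, bond orders sum to 2 (valence 4) → 2 H
  atom 2: C, bond orders sum to 2 (valence 4) → 2 H
  atom 3: C, bond orders sum to 2 (valence 4) → 2 H
  atom 4: C, bond orders sum to 2 (valence 4) → 2 H
  atom 5: C, bond orders sum to 2 (valence 4) → 2 H
Totals → C:5, H:10.
In Hill order: C5H10.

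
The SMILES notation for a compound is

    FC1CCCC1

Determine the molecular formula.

Walk through each heavy atom and fill implicit hydrogens from standard valence (C 4, N 3, O 2, S 2, halogen 1):
  atom 1: F (halogen, monovalent) → 0 H
  atom 2: C, bond orders sum to 3 (valence 4) → 1 H
  atom 3: C, bond orders sum to 2 (valence 4) → 2 H
  atom 4: C, bond orders sum to 2 (valence 4) → 2 H
  atom 5: C, bond orders sum to 2 (valence 4) → 2 H
  atom 6: C, bond orders sum to 2 (valence 4) → 2 H
Totals → C:5, H:9, F:1.

C5H9F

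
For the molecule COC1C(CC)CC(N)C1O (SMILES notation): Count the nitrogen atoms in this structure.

Scan the SMILES for N atoms (remember two-letter symbols like Cl and Br are single atoms).
Nitrogen count: 1.

1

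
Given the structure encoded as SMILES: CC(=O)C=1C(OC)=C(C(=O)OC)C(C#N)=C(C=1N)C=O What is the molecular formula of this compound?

C13H12N2O5

Walk through each heavy atom and fill implicit hydrogens from standard valence (C 4, N 3, O 2, S 2, halogen 1):
  atom 1: C, bond orders sum to 1 (valence 4) → 3 H
  atom 2: C, bond orders sum to 4 (valence 4) → 0 H
  atom 3: O, bond orders sum to 2 (valence 2) → 0 H
  atom 4: C, bond orders sum to 4 (valence 4) → 0 H
  atom 5: C, bond orders sum to 4 (valence 4) → 0 H
  atom 6: O, bond orders sum to 2 (valence 2) → 0 H
  atom 7: C, bond orders sum to 1 (valence 4) → 3 H
  atom 8: C, bond orders sum to 4 (valence 4) → 0 H
  atom 9: C, bond orders sum to 4 (valence 4) → 0 H
  atom 10: O, bond orders sum to 2 (valence 2) → 0 H
  atom 11: O, bond orders sum to 2 (valence 2) → 0 H
  atom 12: C, bond orders sum to 1 (valence 4) → 3 H
  atom 13: C, bond orders sum to 4 (valence 4) → 0 H
  atom 14: C, bond orders sum to 4 (valence 4) → 0 H
  atom 15: N, bond orders sum to 3 (valence 3) → 0 H
  atom 16: C, bond orders sum to 4 (valence 4) → 0 H
  atom 17: C, bond orders sum to 4 (valence 4) → 0 H
  atom 18: N, bond orders sum to 1 (valence 3) → 2 H
  atom 19: C, bond orders sum to 3 (valence 4) → 1 H
  atom 20: O, bond orders sum to 2 (valence 2) → 0 H
Totals → C:13, H:12, N:2, O:5.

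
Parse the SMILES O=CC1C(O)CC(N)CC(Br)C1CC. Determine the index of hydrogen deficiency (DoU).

2

Degree of unsaturation = (number of rings) + (number of π bonds).
Ring closures in the SMILES: 1.
π bonds: 1 double bond (each 1 DoU) → 1 DoU from unsaturation.
Total DoU = 1 + 1 = 2.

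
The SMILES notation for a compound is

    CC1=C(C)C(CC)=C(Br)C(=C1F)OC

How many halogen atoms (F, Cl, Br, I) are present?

2

Halogen atoms appear at heavy-atom positions 9, 12 (1×Br, 1×F).
Other groups present: 1 ether.
Halogen count: 2.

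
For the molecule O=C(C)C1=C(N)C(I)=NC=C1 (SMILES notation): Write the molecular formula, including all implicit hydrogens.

Walk through each heavy atom and fill implicit hydrogens from standard valence (C 4, N 3, O 2, S 2, halogen 1):
  atom 1: O, bond orders sum to 2 (valence 2) → 0 H
  atom 2: C, bond orders sum to 4 (valence 4) → 0 H
  atom 3: C, bond orders sum to 1 (valence 4) → 3 H
  atom 4: C, bond orders sum to 4 (valence 4) → 0 H
  atom 5: C, bond orders sum to 4 (valence 4) → 0 H
  atom 6: N, bond orders sum to 1 (valence 3) → 2 H
  atom 7: C, bond orders sum to 4 (valence 4) → 0 H
  atom 8: I (halogen, monovalent) → 0 H
  atom 9: N, bond orders sum to 3 (valence 3) → 0 H
  atom 10: C, bond orders sum to 3 (valence 4) → 1 H
  atom 11: C, bond orders sum to 3 (valence 4) → 1 H
Totals → C:7, H:7, I:1, N:2, O:1.

C7H7IN2O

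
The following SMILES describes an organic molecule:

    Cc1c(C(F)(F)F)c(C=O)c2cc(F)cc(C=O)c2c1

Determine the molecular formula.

C14H8F4O2

Walk through each heavy atom and fill implicit hydrogens from standard valence (C 4, N 3, O 2, S 2, halogen 1); for lowercase aromatic atoms, an aromatic c carries 1 H when it has two neighbours and 0 H with three, and aromatic n carries 0 H:
  atom 1: C, bond orders sum to 1 (valence 4) → 3 H
  atom 2: aromatic c, 3 neighbours → 0 H
  atom 3: aromatic c, 3 neighbours → 0 H
  atom 4: C, bond orders sum to 4 (valence 4) → 0 H
  atom 5: F (halogen, monovalent) → 0 H
  atom 6: F (halogen, monovalent) → 0 H
  atom 7: F (halogen, monovalent) → 0 H
  atom 8: aromatic c, 3 neighbours → 0 H
  atom 9: C, bond orders sum to 3 (valence 4) → 1 H
  atom 10: O, bond orders sum to 2 (valence 2) → 0 H
  atom 11: aromatic c, 3 neighbours → 0 H
  atom 12: aromatic c, 2 neighbours → 1 H
  atom 13: aromatic c, 3 neighbours → 0 H
  atom 14: F (halogen, monovalent) → 0 H
  atom 15: aromatic c, 2 neighbours → 1 H
  atom 16: aromatic c, 3 neighbours → 0 H
  atom 17: C, bond orders sum to 3 (valence 4) → 1 H
  atom 18: O, bond orders sum to 2 (valence 2) → 0 H
  atom 19: aromatic c, 3 neighbours → 0 H
  atom 20: aromatic c, 2 neighbours → 1 H
Totals → C:14, H:8, F:4, O:2.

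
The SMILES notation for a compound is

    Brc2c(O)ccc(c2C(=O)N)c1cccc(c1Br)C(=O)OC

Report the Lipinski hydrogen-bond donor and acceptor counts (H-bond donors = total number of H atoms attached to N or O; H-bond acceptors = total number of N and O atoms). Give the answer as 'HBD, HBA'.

3, 5

Donors: find every N or O and count the H atoms it carries.
  atom 4 (O): bond orders sum to 1 → 1 H
  atom 10 (O): bond orders sum to 2 → 0 H
  atom 11 (N): bond orders sum to 1 → 2 H
  atom 20 (O): bond orders sum to 2 → 0 H
  atom 21 (O): bond orders sum to 2 → 0 H
Lipinski HBD = 3.
Acceptors: N atoms = 1, O atoms = 4 → HBA = 5.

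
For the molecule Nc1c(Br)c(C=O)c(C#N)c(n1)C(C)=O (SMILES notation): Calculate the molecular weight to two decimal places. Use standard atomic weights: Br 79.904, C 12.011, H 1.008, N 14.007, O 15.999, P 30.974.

First, the molecular formula is C9H6BrN3O2 (counting implicit H from valence).
  Br: 1 × 79.904 = 79.904
  C: 9 × 12.011 = 108.099
  H: 6 × 1.008 = 6.048
  N: 3 × 14.007 = 42.021
  O: 2 × 15.999 = 31.998
Sum: 1×79.904 + 9×12.011 + 6×1.008 + 3×14.007 + 2×15.999 = 268.070 → 268.07 g/mol.

268.07 g/mol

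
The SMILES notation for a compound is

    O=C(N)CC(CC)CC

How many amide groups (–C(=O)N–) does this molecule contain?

The amide motif appears at heavy-atom position 2 in the SMILES.
Amide count: 1.

1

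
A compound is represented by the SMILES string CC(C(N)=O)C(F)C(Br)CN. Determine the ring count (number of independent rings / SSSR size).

0

In SMILES, each pair of matching ring-closure digits denotes one ring-closing bond; the number of such bonds equals the number of independent rings.
Ring-closure bonds here: 0.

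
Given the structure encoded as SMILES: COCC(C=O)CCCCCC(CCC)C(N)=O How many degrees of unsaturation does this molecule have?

2

Molecular formula: C14H27NO3.
DoU = (2C + 2 + N − H − X) / 2, where X is the halogen count and O/S are ignored.
    = (2·14 + 2 + 1 − 27 − 0) / 2 = 4 / 2 = 2.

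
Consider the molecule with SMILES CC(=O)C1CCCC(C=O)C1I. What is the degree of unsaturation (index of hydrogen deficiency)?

Molecular formula: C9H13IO2.
DoU = (2C + 2 + N − H − X) / 2, where X is the halogen count and O/S are ignored.
    = (2·9 + 2 + 0 − 13 − 1) / 2 = 6 / 2 = 3.

3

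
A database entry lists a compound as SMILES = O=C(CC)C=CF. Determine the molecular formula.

Walk through each heavy atom and fill implicit hydrogens from standard valence (C 4, N 3, O 2, S 2, halogen 1):
  atom 1: O, bond orders sum to 2 (valence 2) → 0 H
  atom 2: C, bond orders sum to 4 (valence 4) → 0 H
  atom 3: C, bond orders sum to 2 (valence 4) → 2 H
  atom 4: C, bond orders sum to 1 (valence 4) → 3 H
  atom 5: C, bond orders sum to 3 (valence 4) → 1 H
  atom 6: C, bond orders sum to 3 (valence 4) → 1 H
  atom 7: F (halogen, monovalent) → 0 H
Totals → C:5, H:7, F:1, O:1.
In Hill order: C5H7FO.

C5H7FO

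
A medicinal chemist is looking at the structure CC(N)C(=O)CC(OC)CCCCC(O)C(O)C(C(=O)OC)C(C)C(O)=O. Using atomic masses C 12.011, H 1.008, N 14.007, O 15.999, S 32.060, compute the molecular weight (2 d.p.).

First, the molecular formula is C18H33NO8 (counting implicit H from valence).
  C: 18 × 12.011 = 216.198
  H: 33 × 1.008 = 33.264
  N: 1 × 14.007 = 14.007
  O: 8 × 15.999 = 127.992
Sum: 18×12.011 + 33×1.008 + 1×14.007 + 8×15.999 = 391.461 → 391.46 g/mol.

391.46 g/mol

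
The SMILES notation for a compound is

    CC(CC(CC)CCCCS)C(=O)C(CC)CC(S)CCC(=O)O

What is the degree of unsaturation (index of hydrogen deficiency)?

Molecular formula: C19H36O3S2.
DoU = (2C + 2 + N − H − X) / 2, where X is the halogen count and O/S are ignored.
    = (2·19 + 2 + 0 − 36 − 0) / 2 = 4 / 2 = 2.

2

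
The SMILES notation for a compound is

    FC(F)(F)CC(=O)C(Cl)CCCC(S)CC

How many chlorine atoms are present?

1

Scan the SMILES for Cl atoms (remember two-letter symbols like Cl and Br are single atoms).
Chlorine count: 1.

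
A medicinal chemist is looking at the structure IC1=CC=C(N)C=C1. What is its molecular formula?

C6H6IN

Walk through each heavy atom and fill implicit hydrogens from standard valence (C 4, N 3, O 2, S 2, halogen 1):
  atom 1: I (halogen, monovalent) → 0 H
  atom 2: C, bond orders sum to 4 (valence 4) → 0 H
  atom 3: C, bond orders sum to 3 (valence 4) → 1 H
  atom 4: C, bond orders sum to 3 (valence 4) → 1 H
  atom 5: C, bond orders sum to 4 (valence 4) → 0 H
  atom 6: N, bond orders sum to 1 (valence 3) → 2 H
  atom 7: C, bond orders sum to 3 (valence 4) → 1 H
  atom 8: C, bond orders sum to 3 (valence 4) → 1 H
Totals → C:6, H:6, I:1, N:1.
In Hill order: C6H6IN.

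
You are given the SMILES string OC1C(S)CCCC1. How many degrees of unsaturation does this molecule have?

Degree of unsaturation = (number of rings) + (number of π bonds).
Ring closures in the SMILES: 1.
π bonds: none → 0 DoU from unsaturation.
Total DoU = 1 + 0 = 1.

1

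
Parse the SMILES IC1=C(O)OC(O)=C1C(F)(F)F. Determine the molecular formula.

Walk through each heavy atom and fill implicit hydrogens from standard valence (C 4, N 3, O 2, S 2, halogen 1):
  atom 1: I (halogen, monovalent) → 0 H
  atom 2: C, bond orders sum to 4 (valence 4) → 0 H
  atom 3: C, bond orders sum to 4 (valence 4) → 0 H
  atom 4: O, bond orders sum to 1 (valence 2) → 1 H
  atom 5: O, bond orders sum to 2 (valence 2) → 0 H
  atom 6: C, bond orders sum to 4 (valence 4) → 0 H
  atom 7: O, bond orders sum to 1 (valence 2) → 1 H
  atom 8: C, bond orders sum to 4 (valence 4) → 0 H
  atom 9: C, bond orders sum to 4 (valence 4) → 0 H
  atom 10: F (halogen, monovalent) → 0 H
  atom 11: F (halogen, monovalent) → 0 H
  atom 12: F (halogen, monovalent) → 0 H
Totals → C:5, H:2, F:3, I:1, O:3.

C5H2F3IO3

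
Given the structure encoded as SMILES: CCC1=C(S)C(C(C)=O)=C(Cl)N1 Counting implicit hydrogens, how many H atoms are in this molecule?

10

Walk through each heavy atom and fill implicit hydrogens from standard valence (C 4, N 3, O 2, S 2, halogen 1):
  atom 1: C, bond orders sum to 1 (valence 4) → 3 H
  atom 2: C, bond orders sum to 2 (valence 4) → 2 H
  atom 3: C, bond orders sum to 4 (valence 4) → 0 H
  atom 4: C, bond orders sum to 4 (valence 4) → 0 H
  atom 5: S, bond orders sum to 1 (valence 2) → 1 H
  atom 6: C, bond orders sum to 4 (valence 4) → 0 H
  atom 7: C, bond orders sum to 4 (valence 4) → 0 H
  atom 8: C, bond orders sum to 1 (valence 4) → 3 H
  atom 9: O, bond orders sum to 2 (valence 2) → 0 H
  atom 10: C, bond orders sum to 4 (valence 4) → 0 H
  atom 11: Cl (halogen, monovalent) → 0 H
  atom 12: N, bond orders sum to 2 (valence 3) → 1 H
Total hydrogens: 10.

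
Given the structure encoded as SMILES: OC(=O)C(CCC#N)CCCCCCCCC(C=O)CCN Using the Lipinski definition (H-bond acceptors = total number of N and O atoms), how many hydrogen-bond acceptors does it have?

5

N atoms: 2; O atoms: 3.
Lipinski HBA = 2 + 3 = 5.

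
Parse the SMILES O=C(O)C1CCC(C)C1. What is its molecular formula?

Walk through each heavy atom and fill implicit hydrogens from standard valence (C 4, N 3, O 2, S 2, halogen 1):
  atom 1: O, bond orders sum to 2 (valence 2) → 0 H
  atom 2: C, bond orders sum to 4 (valence 4) → 0 H
  atom 3: O, bond orders sum to 1 (valence 2) → 1 H
  atom 4: C, bond orders sum to 3 (valence 4) → 1 H
  atom 5: C, bond orders sum to 2 (valence 4) → 2 H
  atom 6: C, bond orders sum to 2 (valence 4) → 2 H
  atom 7: C, bond orders sum to 3 (valence 4) → 1 H
  atom 8: C, bond orders sum to 1 (valence 4) → 3 H
  atom 9: C, bond orders sum to 2 (valence 4) → 2 H
Totals → C:7, H:12, O:2.

C7H12O2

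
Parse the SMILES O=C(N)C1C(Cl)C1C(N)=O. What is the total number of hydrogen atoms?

7

Walk through each heavy atom and fill implicit hydrogens from standard valence (C 4, N 3, O 2, S 2, halogen 1):
  atom 1: O, bond orders sum to 2 (valence 2) → 0 H
  atom 2: C, bond orders sum to 4 (valence 4) → 0 H
  atom 3: N, bond orders sum to 1 (valence 3) → 2 H
  atom 4: C, bond orders sum to 3 (valence 4) → 1 H
  atom 5: C, bond orders sum to 3 (valence 4) → 1 H
  atom 6: Cl (halogen, monovalent) → 0 H
  atom 7: C, bond orders sum to 3 (valence 4) → 1 H
  atom 8: C, bond orders sum to 4 (valence 4) → 0 H
  atom 9: N, bond orders sum to 1 (valence 3) → 2 H
  atom 10: O, bond orders sum to 2 (valence 2) → 0 H
Total hydrogens: 7.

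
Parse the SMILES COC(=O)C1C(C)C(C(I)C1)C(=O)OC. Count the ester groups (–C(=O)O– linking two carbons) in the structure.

2

The ester motif appears at heavy-atom positions 3, 12 in the SMILES.
Ester count: 2.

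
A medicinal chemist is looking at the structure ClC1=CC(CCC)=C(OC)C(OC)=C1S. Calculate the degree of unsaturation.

Degree of unsaturation = (number of rings) + (number of π bonds).
Ring closures in the SMILES: 1.
π bonds: 3 double bonds (each 1 DoU) → 3 DoU from unsaturation.
Total DoU = 1 + 3 = 4.

4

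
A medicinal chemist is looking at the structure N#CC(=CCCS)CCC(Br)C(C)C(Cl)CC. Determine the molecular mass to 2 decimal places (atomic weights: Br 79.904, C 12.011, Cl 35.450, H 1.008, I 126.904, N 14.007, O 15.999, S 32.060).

First, the molecular formula is C13H21BrClNS (counting implicit H from valence).
  Br: 1 × 79.904 = 79.904
  C: 13 × 12.011 = 156.143
  Cl: 1 × 35.450 = 35.450
  H: 21 × 1.008 = 21.168
  N: 1 × 14.007 = 14.007
  S: 1 × 32.060 = 32.060
Sum: 1×79.904 + 13×12.011 + 1×35.450 + 21×1.008 + 1×14.007 + 1×32.060 = 338.732 → 338.73 g/mol.

338.73 g/mol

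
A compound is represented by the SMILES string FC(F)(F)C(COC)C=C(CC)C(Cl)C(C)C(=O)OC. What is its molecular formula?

C13H20ClF3O3

Walk through each heavy atom and fill implicit hydrogens from standard valence (C 4, N 3, O 2, S 2, halogen 1):
  atom 1: F (halogen, monovalent) → 0 H
  atom 2: C, bond orders sum to 4 (valence 4) → 0 H
  atom 3: F (halogen, monovalent) → 0 H
  atom 4: F (halogen, monovalent) → 0 H
  atom 5: C, bond orders sum to 3 (valence 4) → 1 H
  atom 6: C, bond orders sum to 2 (valence 4) → 2 H
  atom 7: O, bond orders sum to 2 (valence 2) → 0 H
  atom 8: C, bond orders sum to 1 (valence 4) → 3 H
  atom 9: C, bond orders sum to 3 (valence 4) → 1 H
  atom 10: C, bond orders sum to 4 (valence 4) → 0 H
  atom 11: C, bond orders sum to 2 (valence 4) → 2 H
  atom 12: C, bond orders sum to 1 (valence 4) → 3 H
  atom 13: C, bond orders sum to 3 (valence 4) → 1 H
  atom 14: Cl (halogen, monovalent) → 0 H
  atom 15: C, bond orders sum to 3 (valence 4) → 1 H
  atom 16: C, bond orders sum to 1 (valence 4) → 3 H
  atom 17: C, bond orders sum to 4 (valence 4) → 0 H
  atom 18: O, bond orders sum to 2 (valence 2) → 0 H
  atom 19: O, bond orders sum to 2 (valence 2) → 0 H
  atom 20: C, bond orders sum to 1 (valence 4) → 3 H
Totals → C:13, H:20, Cl:1, F:3, O:3.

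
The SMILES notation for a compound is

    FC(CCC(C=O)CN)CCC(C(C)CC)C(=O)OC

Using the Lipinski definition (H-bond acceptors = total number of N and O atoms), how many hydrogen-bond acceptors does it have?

4

N atoms: 1; O atoms: 3.
Lipinski HBA = 1 + 3 = 4.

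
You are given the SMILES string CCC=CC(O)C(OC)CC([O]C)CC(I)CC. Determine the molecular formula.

C14H27IO3

Walk through each heavy atom and fill implicit hydrogens from standard valence (C 4, N 3, O 2, S 2, halogen 1):
  atom 1: C, bond orders sum to 1 (valence 4) → 3 H
  atom 2: C, bond orders sum to 2 (valence 4) → 2 H
  atom 3: C, bond orders sum to 3 (valence 4) → 1 H
  atom 4: C, bond orders sum to 3 (valence 4) → 1 H
  atom 5: C, bond orders sum to 3 (valence 4) → 1 H
  atom 6: O, bond orders sum to 1 (valence 2) → 1 H
  atom 7: C, bond orders sum to 3 (valence 4) → 1 H
  atom 8: O, bond orders sum to 2 (valence 2) → 0 H
  atom 9: C, bond orders sum to 1 (valence 4) → 3 H
  atom 10: C, bond orders sum to 2 (valence 4) → 2 H
  atom 11: C, bond orders sum to 3 (valence 4) → 1 H
  atom 12: O with explicit H count 0
  atom 13: C, bond orders sum to 1 (valence 4) → 3 H
  atom 14: C, bond orders sum to 2 (valence 4) → 2 H
  atom 15: C, bond orders sum to 3 (valence 4) → 1 H
  atom 16: I (halogen, monovalent) → 0 H
  atom 17: C, bond orders sum to 2 (valence 4) → 2 H
  atom 18: C, bond orders sum to 1 (valence 4) → 3 H
Totals → C:14, H:27, I:1, O:3.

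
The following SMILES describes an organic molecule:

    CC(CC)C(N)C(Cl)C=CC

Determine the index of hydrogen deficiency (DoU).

Degree of unsaturation = (number of rings) + (number of π bonds).
Ring closures in the SMILES: 0.
π bonds: 1 double bond (each 1 DoU) → 1 DoU from unsaturation.
Total DoU = 0 + 1 = 1.

1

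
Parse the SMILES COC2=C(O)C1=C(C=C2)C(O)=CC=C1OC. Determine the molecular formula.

C12H12O4

Walk through each heavy atom and fill implicit hydrogens from standard valence (C 4, N 3, O 2, S 2, halogen 1):
  atom 1: C, bond orders sum to 1 (valence 4) → 3 H
  atom 2: O, bond orders sum to 2 (valence 2) → 0 H
  atom 3: C, bond orders sum to 4 (valence 4) → 0 H
  atom 4: C, bond orders sum to 4 (valence 4) → 0 H
  atom 5: O, bond orders sum to 1 (valence 2) → 1 H
  atom 6: C, bond orders sum to 4 (valence 4) → 0 H
  atom 7: C, bond orders sum to 4 (valence 4) → 0 H
  atom 8: C, bond orders sum to 3 (valence 4) → 1 H
  atom 9: C, bond orders sum to 3 (valence 4) → 1 H
  atom 10: C, bond orders sum to 4 (valence 4) → 0 H
  atom 11: O, bond orders sum to 1 (valence 2) → 1 H
  atom 12: C, bond orders sum to 3 (valence 4) → 1 H
  atom 13: C, bond orders sum to 3 (valence 4) → 1 H
  atom 14: C, bond orders sum to 4 (valence 4) → 0 H
  atom 15: O, bond orders sum to 2 (valence 2) → 0 H
  atom 16: C, bond orders sum to 1 (valence 4) → 3 H
Totals → C:12, H:12, O:4.
In Hill order: C12H12O4.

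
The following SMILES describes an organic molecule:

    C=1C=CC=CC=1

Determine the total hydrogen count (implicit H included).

Walk through each heavy atom and fill implicit hydrogens from standard valence (C 4, N 3, O 2, S 2, halogen 1):
  atom 1: C, bond orders sum to 3 (valence 4) → 1 H
  atom 2: C, bond orders sum to 3 (valence 4) → 1 H
  atom 3: C, bond orders sum to 3 (valence 4) → 1 H
  atom 4: C, bond orders sum to 3 (valence 4) → 1 H
  atom 5: C, bond orders sum to 3 (valence 4) → 1 H
  atom 6: C, bond orders sum to 3 (valence 4) → 1 H
Total hydrogens: 6.

6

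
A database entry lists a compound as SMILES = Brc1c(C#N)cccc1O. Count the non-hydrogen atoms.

10

Every atom symbol written in the SMILES (organic subset) is one heavy atom; implicit H are not written.
Heavy atoms by element → Br:1, C:7, N:1, O:1.
Total: 10.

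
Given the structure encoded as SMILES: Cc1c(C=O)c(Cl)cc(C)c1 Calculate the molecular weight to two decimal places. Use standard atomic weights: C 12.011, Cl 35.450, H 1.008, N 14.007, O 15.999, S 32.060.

168.62 g/mol

First, the molecular formula is C9H9ClO (counting implicit H from valence).
  C: 9 × 12.011 = 108.099
  Cl: 1 × 35.450 = 35.450
  H: 9 × 1.008 = 9.072
  O: 1 × 15.999 = 15.999
Sum: 9×12.011 + 1×35.450 + 9×1.008 + 1×15.999 = 168.620 → 168.62 g/mol.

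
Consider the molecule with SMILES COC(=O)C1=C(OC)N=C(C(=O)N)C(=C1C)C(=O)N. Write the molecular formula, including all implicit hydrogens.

C11H13N3O5

Walk through each heavy atom and fill implicit hydrogens from standard valence (C 4, N 3, O 2, S 2, halogen 1):
  atom 1: C, bond orders sum to 1 (valence 4) → 3 H
  atom 2: O, bond orders sum to 2 (valence 2) → 0 H
  atom 3: C, bond orders sum to 4 (valence 4) → 0 H
  atom 4: O, bond orders sum to 2 (valence 2) → 0 H
  atom 5: C, bond orders sum to 4 (valence 4) → 0 H
  atom 6: C, bond orders sum to 4 (valence 4) → 0 H
  atom 7: O, bond orders sum to 2 (valence 2) → 0 H
  atom 8: C, bond orders sum to 1 (valence 4) → 3 H
  atom 9: N, bond orders sum to 3 (valence 3) → 0 H
  atom 10: C, bond orders sum to 4 (valence 4) → 0 H
  atom 11: C, bond orders sum to 4 (valence 4) → 0 H
  atom 12: O, bond orders sum to 2 (valence 2) → 0 H
  atom 13: N, bond orders sum to 1 (valence 3) → 2 H
  atom 14: C, bond orders sum to 4 (valence 4) → 0 H
  atom 15: C, bond orders sum to 4 (valence 4) → 0 H
  atom 16: C, bond orders sum to 1 (valence 4) → 3 H
  atom 17: C, bond orders sum to 4 (valence 4) → 0 H
  atom 18: O, bond orders sum to 2 (valence 2) → 0 H
  atom 19: N, bond orders sum to 1 (valence 3) → 2 H
Totals → C:11, H:13, N:3, O:5.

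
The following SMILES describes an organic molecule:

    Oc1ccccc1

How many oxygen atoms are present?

Scan the SMILES for O atoms (remember two-letter symbols like Cl and Br are single atoms).
Oxygen count: 1.

1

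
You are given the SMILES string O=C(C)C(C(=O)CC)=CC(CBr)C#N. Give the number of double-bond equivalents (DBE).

Molecular formula: C10H12BrNO2.
DoU = (2C + 2 + N − H − X) / 2, where X is the halogen count and O/S are ignored.
    = (2·10 + 2 + 1 − 12 − 1) / 2 = 10 / 2 = 5.

5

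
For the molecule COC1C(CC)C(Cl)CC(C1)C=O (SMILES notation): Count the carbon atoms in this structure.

Count every carbon token in the SMILES (each C, including those in ring-closure positions and inside branches).
Carbon count: 10.

10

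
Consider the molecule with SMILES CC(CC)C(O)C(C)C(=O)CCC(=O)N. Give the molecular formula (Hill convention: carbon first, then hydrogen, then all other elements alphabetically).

C11H21NO3

Walk through each heavy atom and fill implicit hydrogens from standard valence (C 4, N 3, O 2, S 2, halogen 1):
  atom 1: C, bond orders sum to 1 (valence 4) → 3 H
  atom 2: C, bond orders sum to 3 (valence 4) → 1 H
  atom 3: C, bond orders sum to 2 (valence 4) → 2 H
  atom 4: C, bond orders sum to 1 (valence 4) → 3 H
  atom 5: C, bond orders sum to 3 (valence 4) → 1 H
  atom 6: O, bond orders sum to 1 (valence 2) → 1 H
  atom 7: C, bond orders sum to 3 (valence 4) → 1 H
  atom 8: C, bond orders sum to 1 (valence 4) → 3 H
  atom 9: C, bond orders sum to 4 (valence 4) → 0 H
  atom 10: O, bond orders sum to 2 (valence 2) → 0 H
  atom 11: C, bond orders sum to 2 (valence 4) → 2 H
  atom 12: C, bond orders sum to 2 (valence 4) → 2 H
  atom 13: C, bond orders sum to 4 (valence 4) → 0 H
  atom 14: O, bond orders sum to 2 (valence 2) → 0 H
  atom 15: N, bond orders sum to 1 (valence 3) → 2 H
Totals → C:11, H:21, N:1, O:3.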